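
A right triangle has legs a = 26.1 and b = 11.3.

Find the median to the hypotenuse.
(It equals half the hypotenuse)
Hypotenuse c = √(a² + b²) = √(681.21 + 127.69) = √808.9 ≈ 28.4412
Median to hypotenuse = c/2 ≈ 28.4412/2 ≈ 14.2206

Median = 14.22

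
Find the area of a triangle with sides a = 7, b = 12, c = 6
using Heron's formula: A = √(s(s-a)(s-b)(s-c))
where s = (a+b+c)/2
s = (7 + 12 + 6)/2 = 25/2 = 12.5
s − a = 5.5, s − b = 0.5, s − c = 6.5
s(s−a)(s−b)(s−c) = 12.5·5.5·0.5·6.5 = 223.4375
Area = √223.4375 ≈ 14.9478

s = 12.5, Area = 14.95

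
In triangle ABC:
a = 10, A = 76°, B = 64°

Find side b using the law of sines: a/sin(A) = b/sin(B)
a/sin(A) = b/sin(B)  ⇒  b = a·sin(B)/sin(A) = 10·sin(64°)/sin(76°)
sin(64°) ≈ 0.898794, sin(76°) ≈ 0.970296
b ≈ 10·0.898794/0.970296 ≈ 8.98794/0.970296 ≈ 9.26309

b = 9.263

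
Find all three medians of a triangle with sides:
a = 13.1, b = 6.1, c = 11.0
Median formula: m_a = ½√(2b² + 2c² − a²) (and cyclically). a² = 171.61, b² = 37.21, c² = 121.
m_a = ½√(2·37.21 + 2·121 − 171.61) = ½√144.81 ≈ ½·12.0337 ≈ 6.01685
m_b = ½√(2·171.61 + 2·121 − 37.21) = ½√548.01 ≈ ½·23.4096 ≈ 11.7048
m_c = ½√(2·171.61 + 2·37.21 − 121) = ½√296.64 ≈ ½·17.2232 ≈ 8.61162

m_a = 6.017, m_b = 11.7, m_c = 8.612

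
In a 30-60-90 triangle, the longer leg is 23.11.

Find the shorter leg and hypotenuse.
In a 30-60-90 triangle the sides are in ratio 1 : √3 : 2, so short leg = long leg/√3 and hypotenuse = 2·(short leg).
Short leg = 23.11/√3 ≈ 23.11/1.73205 ≈ 13.3426
Hypotenuse = 2·13.3426 ≈ 26.6851

Short leg = 13.34, Hypotenuse = 26.69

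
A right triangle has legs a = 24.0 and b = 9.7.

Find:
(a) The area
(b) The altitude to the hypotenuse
(a) The legs are perpendicular, so Area = ½·a·b = ½·24.0·9.7 = ½·232.8 = 116.4
(b) Hypotenuse c = √(a² + b²) = √(576 + 94.09) = √670.09 ≈ 25.8861
    Area = ½·c·h_c  ⇒  h_c = 2·Area/c = 232.8/25.8861 ≈ 8.99324

Area = 116.4, h_c = 8.993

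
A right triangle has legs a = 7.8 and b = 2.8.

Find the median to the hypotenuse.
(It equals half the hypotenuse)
Hypotenuse c = √(a² + b²) = √(60.84 + 7.84) = √68.68 ≈ 8.28734
Median to hypotenuse = c/2 ≈ 8.28734/2 ≈ 4.14367

Median = 4.144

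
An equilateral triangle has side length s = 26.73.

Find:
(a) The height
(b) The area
(a) The height splits the triangle into two 30-60-90 halves: h = s·√3/2 = 26.73·1.73205/2 ≈ 46.2977/2 ≈ 23.1489
(b) Area = (√3/4)·s² = (√3/4)·26.73² = (√3/4)·714.4929 ≈ 0.433013·714.4929 ≈ 309.385

Height = 23.15, Area = 309.4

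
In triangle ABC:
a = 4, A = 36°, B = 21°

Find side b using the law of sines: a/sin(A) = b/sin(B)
a/sin(A) = b/sin(B)  ⇒  b = a·sin(B)/sin(A) = 4·sin(21°)/sin(36°)
sin(21°) ≈ 0.358368, sin(36°) ≈ 0.587785
b ≈ 4·0.358368/0.587785 ≈ 1.43347/0.587785 ≈ 2.43877

b = 2.439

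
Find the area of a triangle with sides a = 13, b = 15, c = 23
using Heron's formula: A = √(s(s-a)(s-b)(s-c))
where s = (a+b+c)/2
s = (13 + 15 + 23)/2 = 51/2 = 25.5
s − a = 12.5, s − b = 10.5, s − c = 2.5
s(s−a)(s−b)(s−c) = 25.5·12.5·10.5·2.5 = 8367.1875
Area = √8367.1875 ≈ 91.4723

s = 25.5, Area = 91.47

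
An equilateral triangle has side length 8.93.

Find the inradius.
r = Area/s with s the semi-perimeter.
Area = (√3/4)·8.93² = (√3/4)·79.7449 ≈ 0.433013·79.7449 ≈ 34.5306
s = 3·8.93/2 = 13.395
r ≈ 34.5306/13.395 ≈ 2.57787
(Equivalently r = side/(2√3) = 8.93/3.4641 ≈ 2.57787.)

r = 2.578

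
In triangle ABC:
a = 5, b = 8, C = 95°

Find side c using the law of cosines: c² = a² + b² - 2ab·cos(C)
c² = 5² + 8² − 2·5·8·cos(95°)
cos(95°) ≈ -0.0871557
c² ≈ 25 + 64 − 80·(-0.0871557) ≈ 89 + 6.97246 ≈ 95.9725
c ≈ √95.9725 ≈ 9.79655

c = 9.797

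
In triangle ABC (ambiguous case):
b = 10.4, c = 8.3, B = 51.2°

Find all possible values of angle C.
b/sin(B) = c/sin(C)  ⇒  sin(C) = c·sin(B)/b = 8.3·sin(51.2°)/10.4
sin(51.2°) ≈ 0.779338
sin(C) ≈ 8.3·0.779338/10.4 ≈ 6.46851/10.4 ≈ 0.621972
Candidate 1: C₁ = arcsin(0.621972) ≈ 38.4603°  →  A = 180° − 51.2° − 38.4603° ≈ 90.3397° > 0, valid
Candidate 2: C₂ = 180° − C₁ ≈ 141.54°  →  A = 180° − 51.2° − 141.54° ≈ -12.7397° ≤ 0, not a valid triangle

C = 38.46° (one solution)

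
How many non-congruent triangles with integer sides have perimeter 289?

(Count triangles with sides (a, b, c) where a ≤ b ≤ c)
Let a ≤ b ≤ c with a + b + c = 289. The only binding inequality is a + b > c, i.e. 289 − c > c, so c < 289/2; and c ≥ 289/3 since c is the largest side.
So 97 ≤ c ≤ 144. For each c, b runs from ⌈(289 − c)/2⌉ up to c (then a = 289 − b − c satisfies 1 ≤ a ≤ b automatically), giving c − ⌈(289 − c)/2⌉ + 1 choices.
Summing over c: 2 + 3 + 5 + 6 + … + 71 + 72  (48 terms, c = 97, …, 144) = 1776
Check (closed form: nearest integer to p²/48 for even p, (p+3)²/48 for odd p): (289+3)²/48 = 292²/48 = 85264/48 ≈ 1776.33 → 1776

1776 triangles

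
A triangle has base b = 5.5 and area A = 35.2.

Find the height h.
A = ½·b·h  ⇒  h = 2A/b = 2·35.2/5.5 = 70.4/5.5 ≈ 12.8

h = 12.8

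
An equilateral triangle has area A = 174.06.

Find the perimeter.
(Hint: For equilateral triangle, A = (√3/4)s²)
A = (√3/4)s²  ⇒  s² = 4A/√3 = 4·174.06/√3 = 696.24/1.73205 ≈ 401.974
s ≈ √401.974 ≈ 20.0493
Perimeter = 3s ≈ 3·20.0493 ≈ 60.1479

Perimeter = 60.15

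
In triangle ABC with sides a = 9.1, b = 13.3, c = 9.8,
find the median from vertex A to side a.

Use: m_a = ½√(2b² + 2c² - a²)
m_a = ½√(2·13.3² + 2·9.8² − 9.1²) = ½√(2·176.89 + 2·96.04 − 82.81) = ½√(353.78 + 192.08 − 82.81) = ½√463.05
√463.05 ≈ 21.5186, so m_a ≈ 10.7593

m_a = 10.76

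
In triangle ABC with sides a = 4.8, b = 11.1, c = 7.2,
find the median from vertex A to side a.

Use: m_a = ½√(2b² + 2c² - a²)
m_a = ½√(2·11.1² + 2·7.2² − 4.8²) = ½√(2·123.21 + 2·51.84 − 23.04) = ½√(246.42 + 103.68 − 23.04) = ½√327.06
√327.06 ≈ 18.0848, so m_a ≈ 9.0424

m_a = 9.042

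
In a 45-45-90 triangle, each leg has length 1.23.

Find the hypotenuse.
In a 45-45-90 triangle the sides are in ratio 1 : 1 : √2, so hypotenuse = leg·√2.
Hypotenuse = 1.23·√2 ≈ 1.23·1.41421 ≈ 1.73948

Hypotenuse = 1.23√2 = 1.739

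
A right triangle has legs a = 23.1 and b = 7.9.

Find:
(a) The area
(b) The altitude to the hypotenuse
(a) The legs are perpendicular, so Area = ½·a·b = ½·23.1·7.9 = ½·182.49 = 91.245
(b) Hypotenuse c = √(a² + b²) = √(533.61 + 62.41) = √596.02 ≈ 24.4135
    Area = ½·c·h_c  ⇒  h_c = 2·Area/c = 182.49/24.4135 ≈ 7.47496

Area = 91.245, h_c = 7.475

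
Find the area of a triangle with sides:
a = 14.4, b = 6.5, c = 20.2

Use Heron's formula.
s = (14.4 + 6.5 + 20.2)/2 = 41.1/2 = 20.55
s − a = 6.15, s − b = 14.05, s − c = 0.35
s(s−a)(s−b)(s−c) = 20.55·6.15·14.05·0.35 ≈ 621.486
Area = √621.486 ≈ 24.9296

Area = 24.93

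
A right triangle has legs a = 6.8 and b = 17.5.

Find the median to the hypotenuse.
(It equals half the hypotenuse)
Hypotenuse c = √(a² + b²) = √(46.24 + 306.25) = √352.49 ≈ 18.7747
Median to hypotenuse = c/2 ≈ 18.7747/2 ≈ 9.38736

Median = 9.387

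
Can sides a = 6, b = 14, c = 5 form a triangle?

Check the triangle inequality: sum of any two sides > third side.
a + b vs c: 6 + 14 = 20 > 5  ✓
a + c vs b: 6 + 5 = 11 ≤ 14  ✗
b + c vs a: 14 + 5 = 19 > 6  ✓

No: 6 + 5 = 11 is not > 14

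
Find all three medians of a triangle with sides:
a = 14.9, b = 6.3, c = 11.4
Median formula: m_a = ½√(2b² + 2c² − a²) (and cyclically). a² = 222.01, b² = 39.69, c² = 129.96.
m_a = ½√(2·39.69 + 2·129.96 − 222.01) = ½√117.29 ≈ ½·10.8301 ≈ 5.41503
m_b = ½√(2·222.01 + 2·129.96 − 39.69) = ½√664.25 ≈ ½·25.773 ≈ 12.8865
m_c = ½√(2·222.01 + 2·39.69 − 129.96) = ½√393.44 ≈ ½·19.8353 ≈ 9.91766

m_a = 5.415, m_b = 12.89, m_c = 9.918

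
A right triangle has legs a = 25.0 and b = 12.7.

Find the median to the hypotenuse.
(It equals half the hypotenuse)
Hypotenuse c = √(a² + b²) = √(625 + 161.29) = √786.29 ≈ 28.0409
Median to hypotenuse = c/2 ≈ 28.0409/2 ≈ 14.0204

Median = 14.02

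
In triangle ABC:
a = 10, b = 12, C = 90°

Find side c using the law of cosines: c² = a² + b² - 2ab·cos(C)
c² = 10² + 12² − 2·10·12·cos(90°)
cos(90°) ≈ 0
c² ≈ 100 + 144 − 240·(0) ≈ 244 − 0 ≈ 244
c ≈ √244 ≈ 15.6205

c = 15.62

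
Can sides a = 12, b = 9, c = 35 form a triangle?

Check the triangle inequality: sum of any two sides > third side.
a + b vs c: 12 + 9 = 21 ≤ 35  ✗
a + c vs b: 12 + 35 = 47 > 9  ✓
b + c vs a: 9 + 35 = 44 > 12  ✓

No: 12 + 9 = 21 is not > 35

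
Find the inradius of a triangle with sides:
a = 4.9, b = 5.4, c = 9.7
r = Area/s where s is the semi-perimeter.
s = (4.9 + 5.4 + 9.7)/2 = 20/2 = 10
Area = √(s(s−a)(s−b)(s−c)) = √(10·5.1·4.6·0.3) ≈ √70.38 ≈ 8.38928
r ≈ 8.38928/10 ≈ 0.838928

r = 0.8389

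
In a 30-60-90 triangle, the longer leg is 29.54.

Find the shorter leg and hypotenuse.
In a 30-60-90 triangle the sides are in ratio 1 : √3 : 2, so short leg = long leg/√3 and hypotenuse = 2·(short leg).
Short leg = 29.54/√3 ≈ 29.54/1.73205 ≈ 17.0549
Hypotenuse = 2·17.0549 ≈ 34.1099

Short leg = 17.05, Hypotenuse = 34.11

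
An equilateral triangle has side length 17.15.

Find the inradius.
r = Area/s with s the semi-perimeter.
Area = (√3/4)·17.15² = (√3/4)·294.1225 ≈ 0.433013·294.1225 ≈ 127.359
s = 3·17.15/2 = 25.725
r ≈ 127.359/25.725 ≈ 4.95078
(Equivalently r = side/(2√3) = 17.15/3.4641 ≈ 4.95078.)

r = 4.951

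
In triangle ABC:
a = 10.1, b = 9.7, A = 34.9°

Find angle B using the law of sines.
a/sin(A) = b/sin(B)  ⇒  sin(B) = b·sin(A)/a = 9.7·sin(34.9°)/10.1
sin(34.9°) ≈ 0.572146
sin(B) ≈ 9.7·0.572146/10.1 ≈ 5.54981/10.1 ≈ 0.549487
B = arcsin(0.549487) ≈ 33.3318°
(Since b ≤ a we need B ≤ A, so the obtuse alternative 180° − 33.3318° ≈ 146.668° is rejected.)

B = 33.33°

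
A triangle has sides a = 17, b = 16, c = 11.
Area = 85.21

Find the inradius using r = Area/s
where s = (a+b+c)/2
s = (17 + 16 + 11)/2 = 44/2 = 22
r = Area/s = 85.21/22 ≈ 3.87318

r = 3.873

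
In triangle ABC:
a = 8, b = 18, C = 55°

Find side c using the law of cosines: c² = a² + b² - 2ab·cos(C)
c² = 8² + 18² − 2·8·18·cos(55°)
cos(55°) ≈ 0.573576
c² ≈ 64 + 324 − 288·(0.573576) ≈ 388 − 165.19 ≈ 222.81
c ≈ √222.81 ≈ 14.9268

c = 14.93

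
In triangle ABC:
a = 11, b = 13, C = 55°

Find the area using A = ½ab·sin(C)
A = ½·a·b·sin(C) = ½·11·13·sin(55°)
sin(55°) ≈ 0.819152
A ≈ ½·143·0.819152 = 71.5·0.819152 ≈ 58.5694

Area = 58.57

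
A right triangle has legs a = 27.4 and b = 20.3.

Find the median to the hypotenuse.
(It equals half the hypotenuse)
Hypotenuse c = √(a² + b²) = √(750.76 + 412.09) = √1162.85 ≈ 34.1006
Median to hypotenuse = c/2 ≈ 34.1006/2 ≈ 17.0503

Median = 17.05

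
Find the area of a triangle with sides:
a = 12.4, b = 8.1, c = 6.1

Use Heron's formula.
s = (12.4 + 8.1 + 6.1)/2 = 26.6/2 = 13.3
s − a = 0.9, s − b = 5.2, s − c = 7.2
s(s−a)(s−b)(s−c) = 13.3·0.9·5.2·7.2 ≈ 448.157
Area = √448.157 ≈ 21.1697

Area = 21.17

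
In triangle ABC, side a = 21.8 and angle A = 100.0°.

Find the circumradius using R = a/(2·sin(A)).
R = a/(2·sin(A)) = 21.8/(2·sin(100.0°))
sin(100.0°) ≈ 0.984808
R ≈ 21.8/(2·0.984808) = 21.8/1.96962 ≈ 11.0682

R = 11.07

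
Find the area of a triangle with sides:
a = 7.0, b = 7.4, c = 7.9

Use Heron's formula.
s = (7.0 + 7.4 + 7.9)/2 = 22.3/2 = 11.15
s − a = 4.15, s − b = 3.75, s − c = 3.25
s(s−a)(s−b)(s−c) = 11.15·4.15·3.75·3.25 ≈ 563.946
Area = √563.946 ≈ 23.7475

Area = 23.75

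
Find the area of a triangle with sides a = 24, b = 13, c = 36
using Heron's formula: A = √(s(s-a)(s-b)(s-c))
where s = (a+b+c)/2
s = (24 + 13 + 36)/2 = 73/2 = 36.5
s − a = 12.5, s − b = 23.5, s − c = 0.5
s(s−a)(s−b)(s−c) = 36.5·12.5·23.5·0.5 = 5360.9375
Area = √5360.9375 ≈ 73.2184

s = 36.5, Area = 73.22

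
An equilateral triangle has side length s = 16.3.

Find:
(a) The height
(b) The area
(a) The height splits the triangle into two 30-60-90 halves: h = s·√3/2 = 16.3·1.73205/2 ≈ 28.2324/2 ≈ 14.1162
(b) Area = (√3/4)·s² = (√3/4)·16.3² = (√3/4)·265.69 ≈ 0.433013·265.69 ≈ 115.047

Height = 14.12, Area = 115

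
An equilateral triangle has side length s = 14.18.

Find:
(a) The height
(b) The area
(a) The height splits the triangle into two 30-60-90 halves: h = s·√3/2 = 14.18·1.73205/2 ≈ 24.5605/2 ≈ 12.2802
(b) Area = (√3/4)·s² = (√3/4)·14.18² = (√3/4)·201.0724 ≈ 0.433013·201.0724 ≈ 87.0669

Height = 12.28, Area = 87.07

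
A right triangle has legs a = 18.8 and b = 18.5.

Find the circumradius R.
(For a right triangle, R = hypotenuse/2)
Hypotenuse c = √(a² + b²) = √(353.44 + 342.25) = √695.69 ≈ 26.3759
R = c/2 ≈ 26.3759/2 ≈ 13.188

R = 13.19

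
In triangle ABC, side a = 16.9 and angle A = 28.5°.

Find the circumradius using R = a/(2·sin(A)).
R = a/(2·sin(A)) = 16.9/(2·sin(28.5°))
sin(28.5°) ≈ 0.477159
R ≈ 16.9/(2·0.477159) = 16.9/0.954318 ≈ 17.709

R = 17.71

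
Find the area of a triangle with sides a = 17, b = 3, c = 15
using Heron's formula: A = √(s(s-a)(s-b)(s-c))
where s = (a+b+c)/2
s = (17 + 3 + 15)/2 = 35/2 = 17.5
s − a = 0.5, s − b = 14.5, s − c = 2.5
s(s−a)(s−b)(s−c) = 17.5·0.5·14.5·2.5 = 317.1875
Area = √317.1875 ≈ 17.8098

s = 17.5, Area = 17.81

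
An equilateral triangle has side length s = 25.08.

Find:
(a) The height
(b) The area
(a) The height splits the triangle into two 30-60-90 halves: h = s·√3/2 = 25.08·1.73205/2 ≈ 43.4398/2 ≈ 21.7199
(b) Area = (√3/4)·s² = (√3/4)·25.08² = (√3/4)·629.0064 ≈ 0.433013·629.0064 ≈ 272.368

Height = 21.72, Area = 272.4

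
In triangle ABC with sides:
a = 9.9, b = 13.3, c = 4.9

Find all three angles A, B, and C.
Law of cosines for each angle (a² = 98.01, b² = 176.89, c² = 24.01):
cos(A) = (b² + c² − a²)/(2bc) = (176.89 + 24.01 − 98.01)/(2·13.3·4.9) = 102.89/130.34 ≈ 0.789397  ⇒  A ≈ 37.8708°
cos(B) = (a² + c² − b²)/(2ac) = (98.01 + 24.01 − 176.89)/(2·9.9·4.9) = -54.87/97.02 ≈ -0.565553  ⇒  B ≈ 124.441°
cos(C) = (a² + b² − c²)/(2ab) = (98.01 + 176.89 − 24.01)/(2·9.9·13.3) = 250.89/263.34 ≈ 0.952723  ⇒  C ≈ 17.6885°
Check: A + B + C ≈ 180°

A = 37.87°, B = 124.4°, C = 17.69°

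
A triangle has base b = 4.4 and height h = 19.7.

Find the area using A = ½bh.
A = ½·b·h = ½·4.4·19.7 = ½·86.68 = 43.34

Area = 43.34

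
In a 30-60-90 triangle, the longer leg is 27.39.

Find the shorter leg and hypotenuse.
In a 30-60-90 triangle the sides are in ratio 1 : √3 : 2, so short leg = long leg/√3 and hypotenuse = 2·(short leg).
Short leg = 27.39/√3 ≈ 27.39/1.73205 ≈ 15.8136
Hypotenuse = 2·15.8136 ≈ 31.6272

Short leg = 15.81, Hypotenuse = 31.63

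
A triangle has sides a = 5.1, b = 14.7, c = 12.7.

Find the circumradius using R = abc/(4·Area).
First find the area with Heron's formula.
s = (5.1 + 14.7 + 12.7)/2 = 16.25
Area = √(s(s−a)(s−b)(s−c)) = √(16.25·11.15·1.55·3.55) ≈ √996.984 ≈ 31.5751
abc = 5.1·14.7·12.7 = 952.119
R = abc/(4·Area) ≈ 952.119/(4·31.5751) = 952.119/126.3 ≈ 7.53854

R = 7.539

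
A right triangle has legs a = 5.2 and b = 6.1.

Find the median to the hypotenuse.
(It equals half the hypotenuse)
Hypotenuse c = √(a² + b²) = √(27.04 + 37.21) = √64.25 ≈ 8.01561
Median to hypotenuse = c/2 ≈ 8.01561/2 ≈ 4.0078

Median = 4.008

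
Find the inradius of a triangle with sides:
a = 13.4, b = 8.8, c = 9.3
r = Area/s where s is the semi-perimeter.
s = (13.4 + 8.8 + 9.3)/2 = 31.5/2 = 15.75
Area = √(s(s−a)(s−b)(s−c)) = √(15.75·2.35·6.95·6.45) ≈ √1659.18 ≈ 40.733
r ≈ 40.733/15.75 ≈ 2.58622

r = 2.586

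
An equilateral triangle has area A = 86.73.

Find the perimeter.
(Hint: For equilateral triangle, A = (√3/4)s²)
A = (√3/4)s²  ⇒  s² = 4A/√3 = 4·86.73/√3 = 346.92/1.73205 ≈ 200.294
s ≈ √200.294 ≈ 14.1525
Perimeter = 3s ≈ 3·14.1525 ≈ 42.4576

Perimeter = 42.46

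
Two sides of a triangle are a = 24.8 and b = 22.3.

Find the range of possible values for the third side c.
Triangle inequality: |a − b| < c < a + b
|a − b| = |24.8 − 22.3| = 2.5
a + b = 24.8 + 22.3 = 47.1

2.5 < c < 47.1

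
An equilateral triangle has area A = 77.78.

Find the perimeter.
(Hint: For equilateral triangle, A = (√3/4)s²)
A = (√3/4)s²  ⇒  s² = 4A/√3 = 4·77.78/√3 = 311.12/1.73205 ≈ 179.625
s ≈ √179.625 ≈ 13.4024
Perimeter = 3s ≈ 3·13.4024 ≈ 40.2073

Perimeter = 40.21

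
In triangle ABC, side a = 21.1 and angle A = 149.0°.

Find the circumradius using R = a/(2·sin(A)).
R = a/(2·sin(A)) = 21.1/(2·sin(149.0°))
sin(149.0°) ≈ 0.515038
R ≈ 21.1/(2·0.515038) = 21.1/1.03008 ≈ 20.4839

R = 20.48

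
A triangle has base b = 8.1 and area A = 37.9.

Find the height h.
A = ½·b·h  ⇒  h = 2A/b = 2·37.9/8.1 = 75.8/8.1 ≈ 9.35802

h = 9.358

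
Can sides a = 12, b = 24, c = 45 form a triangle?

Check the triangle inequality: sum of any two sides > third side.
a + b vs c: 12 + 24 = 36 ≤ 45  ✗
a + c vs b: 12 + 45 = 57 > 24  ✓
b + c vs a: 24 + 45 = 69 > 12  ✓

No: 12 + 24 = 36 is not > 45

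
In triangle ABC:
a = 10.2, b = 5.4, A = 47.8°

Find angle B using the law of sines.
a/sin(A) = b/sin(B)  ⇒  sin(B) = b·sin(A)/a = 5.4·sin(47.8°)/10.2
sin(47.8°) ≈ 0.740805
sin(B) ≈ 5.4·0.740805/10.2 ≈ 4.00034/10.2 ≈ 0.392191
B = arcsin(0.392191) ≈ 23.0909°
(Since b ≤ a we need B ≤ A, so the obtuse alternative 180° − 23.0909° ≈ 156.909° is rejected.)

B = 23.09°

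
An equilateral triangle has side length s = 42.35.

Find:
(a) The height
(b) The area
(a) The height splits the triangle into two 30-60-90 halves: h = s·√3/2 = 42.35·1.73205/2 ≈ 73.3524/2 ≈ 36.6762
(b) Area = (√3/4)·s² = (√3/4)·42.35² = (√3/4)·1793.5225 ≈ 0.433013·1793.5225 ≈ 776.618

Height = 36.68, Area = 776.6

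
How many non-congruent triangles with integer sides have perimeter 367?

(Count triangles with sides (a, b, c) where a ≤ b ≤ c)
Let a ≤ b ≤ c with a + b + c = 367. The only binding inequality is a + b > c, i.e. 367 − c > c, so c < 367/2; and c ≥ 367/3 since c is the largest side.
So 123 ≤ c ≤ 183. For each c, b runs from ⌈(367 − c)/2⌉ up to c (then a = 367 − b − c satisfies 1 ≤ a ≤ b automatically), giving c − ⌈(367 − c)/2⌉ + 1 choices.
Summing over c: 2 + 3 + 5 + 6 + … + 90 + 92  (61 terms, c = 123, …, 183) = 2852
Check (closed form: nearest integer to p²/48 for even p, (p+3)²/48 for odd p): (367+3)²/48 = 370²/48 = 136900/48 ≈ 2852.08 → 2852

2852 triangles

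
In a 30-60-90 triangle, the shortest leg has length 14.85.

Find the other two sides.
In a 30-60-90 triangle the sides are in ratio 1 : √3 : 2 (short leg : long leg : hypotenuse).
Long leg = 14.85·√3 ≈ 14.85·1.73205 ≈ 25.721
Hypotenuse = 2·14.85 = 29.7

Long leg = 14.85√3 = 25.72, Hypotenuse = 29.7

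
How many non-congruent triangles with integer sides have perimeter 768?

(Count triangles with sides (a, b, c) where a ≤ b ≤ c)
Let a ≤ b ≤ c with a + b + c = 768. The only binding inequality is a + b > c, i.e. 768 − c > c, so c < 768/2; and c ≥ 768/3 since c is the largest side.
So 256 ≤ c ≤ 383. For each c, b runs from ⌈(768 − c)/2⌉ up to c (then a = 768 − b − c satisfies 1 ≤ a ≤ b automatically), giving c − ⌈(768 − c)/2⌉ + 1 choices.
Summing over c: 1 + 2 + 4 + 5 + … + 190 + 191  (128 terms, c = 256, …, 383) = 12288
Check (closed form: nearest integer to p²/48 for even p, (p+3)²/48 for odd p): 768²/48 = 589824/48 ≈ 12288.00 → 12288

12288 triangles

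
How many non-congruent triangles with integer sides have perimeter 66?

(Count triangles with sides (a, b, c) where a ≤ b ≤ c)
Let a ≤ b ≤ c with a + b + c = 66. The only binding inequality is a + b > c, i.e. 66 − c > c, so c < 66/2; and c ≥ 66/3 since c is the largest side.
So 22 ≤ c ≤ 32. For each c, b runs from ⌈(66 − c)/2⌉ up to c (then a = 66 − b − c satisfies 1 ≤ a ≤ b automatically), giving c − ⌈(66 − c)/2⌉ + 1 choices.
Summing over c: 1 + 2 + 4 + 5 + 7 + 8 + 10 + 11 + 13 + 14 + 16 = 91
Check (closed form: nearest integer to p²/48 for even p, (p+3)²/48 for odd p): 66²/48 = 4356/48 ≈ 90.75 → 91

91 triangles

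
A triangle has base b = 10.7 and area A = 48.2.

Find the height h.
A = ½·b·h  ⇒  h = 2A/b = 2·48.2/10.7 = 96.4/10.7 ≈ 9.00935

h = 9.009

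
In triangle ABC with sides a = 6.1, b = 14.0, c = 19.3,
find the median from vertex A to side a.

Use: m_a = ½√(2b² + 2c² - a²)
m_a = ½√(2·14.0² + 2·19.3² − 6.1²) = ½√(2·196 + 2·372.49 − 37.21) = ½√(392 + 744.98 − 37.21) = ½√1099.77
√1099.77 ≈ 33.1628, so m_a ≈ 16.5814

m_a = 16.58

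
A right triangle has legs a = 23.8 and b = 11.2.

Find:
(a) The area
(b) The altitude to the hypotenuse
(a) The legs are perpendicular, so Area = ½·a·b = ½·23.8·11.2 = ½·266.56 = 133.28
(b) Hypotenuse c = √(a² + b²) = √(566.44 + 125.44) = √691.88 ≈ 26.3036
    Area = ½·c·h_c  ⇒  h_c = 2·Area/c = 266.56/26.3036 ≈ 10.134

Area = 133.28, h_c = 10.13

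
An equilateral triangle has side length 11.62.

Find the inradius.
r = Area/s with s the semi-perimeter.
Area = (√3/4)·11.62² = (√3/4)·135.0244 ≈ 0.433013·135.0244 ≈ 58.4673
s = 3·11.62/2 = 17.43
r ≈ 58.4673/17.43 ≈ 3.35441
(Equivalently r = side/(2√3) = 11.62/3.4641 ≈ 3.35441.)

r = 3.354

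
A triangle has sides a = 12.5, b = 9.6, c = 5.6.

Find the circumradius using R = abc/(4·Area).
First find the area with Heron's formula.
s = (12.5 + 9.6 + 5.6)/2 = 13.85
Area = √(s(s−a)(s−b)(s−c)) = √(13.85·1.35·4.25·8.25) ≈ √655.581 ≈ 25.6043
abc = 12.5·9.6·5.6 = 672
R = abc/(4·Area) ≈ 672/(4·25.6043) = 672/102.417 ≈ 6.56139

R = 6.561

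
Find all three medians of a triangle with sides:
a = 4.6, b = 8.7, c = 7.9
Median formula: m_a = ½√(2b² + 2c² − a²) (and cyclically). a² = 21.16, b² = 75.69, c² = 62.41.
m_a = ½√(2·75.69 + 2·62.41 − 21.16) = ½√255.04 ≈ ½·15.97 ≈ 7.98499
m_b = ½√(2·21.16 + 2·62.41 − 75.69) = ½√91.45 ≈ ½·9.56295 ≈ 4.78147
m_c = ½√(2·21.16 + 2·75.69 − 62.41) = ½√131.29 ≈ ½·11.4582 ≈ 5.72909

m_a = 7.985, m_b = 4.781, m_c = 5.729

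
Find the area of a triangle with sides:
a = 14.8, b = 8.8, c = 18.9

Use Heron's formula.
s = (14.8 + 8.8 + 18.9)/2 = 42.5/2 = 21.25
s − a = 6.45, s − b = 12.45, s − c = 2.35
s(s−a)(s−b)(s−c) = 21.25·6.45·12.45·2.35 ≈ 4010.11
Area = √4010.11 ≈ 63.3254

Area = 63.33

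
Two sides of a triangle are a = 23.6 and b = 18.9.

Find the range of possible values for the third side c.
Triangle inequality: |a − b| < c < a + b
|a − b| = |23.6 − 18.9| = 4.7
a + b = 23.6 + 18.9 = 42.5

4.7 < c < 42.5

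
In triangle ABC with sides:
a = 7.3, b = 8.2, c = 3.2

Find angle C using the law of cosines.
c² = a² + b² − 2ab·cos(C)  ⇒  cos(C) = (a² + b² − c²)/(2ab)
cos(C) = (7.3² + 8.2² − 3.2²)/(2·7.3·8.2) = (53.29 + 67.24 − 10.24)/119.72 = 110.29/119.72 ≈ 0.921233
C = arccos(0.921233) ≈ 22.893°

C = 22.89°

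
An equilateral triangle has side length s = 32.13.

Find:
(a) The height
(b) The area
(a) The height splits the triangle into two 30-60-90 halves: h = s·√3/2 = 32.13·1.73205/2 ≈ 55.6508/2 ≈ 27.8254
(b) Area = (√3/4)·s² = (√3/4)·32.13² = (√3/4)·1032.3369 ≈ 0.433013·1032.3369 ≈ 447.015

Height = 27.83, Area = 447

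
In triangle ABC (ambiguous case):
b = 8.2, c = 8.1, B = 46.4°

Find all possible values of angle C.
b/sin(B) = c/sin(C)  ⇒  sin(C) = c·sin(B)/b = 8.1·sin(46.4°)/8.2
sin(46.4°) ≈ 0.724172
sin(C) ≈ 8.1·0.724172/8.2 ≈ 5.86579/8.2 ≈ 0.71534
Candidate 1: C₁ = arcsin(0.71534) ≈ 45.6711°  →  A = 180° − 46.4° − 45.6711° ≈ 87.9289° > 0, valid
Candidate 2: C₂ = 180° − C₁ ≈ 134.329°  →  A = 180° − 46.4° − 134.329° ≈ -0.7289° ≤ 0, not a valid triangle

C = 45.67° (one solution)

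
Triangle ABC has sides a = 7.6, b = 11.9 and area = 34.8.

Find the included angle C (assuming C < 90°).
Area = ½·a·b·sin(C)  ⇒  sin(C) = 2·Area/(a·b) = 2·34.8/(7.6·11.9) = 69.6/90.44 ≈ 0.769571
C = arcsin(0.769571) ≈ 50.3154° (taking the acute solution since C < 90°)

C = 50.32°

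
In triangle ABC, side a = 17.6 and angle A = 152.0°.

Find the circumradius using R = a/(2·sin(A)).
R = a/(2·sin(A)) = 17.6/(2·sin(152.0°))
sin(152.0°) ≈ 0.469472
R ≈ 17.6/(2·0.469472) = 17.6/0.938943 ≈ 18.7445

R = 18.74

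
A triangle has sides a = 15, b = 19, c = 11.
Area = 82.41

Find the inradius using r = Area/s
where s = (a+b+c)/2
s = (15 + 19 + 11)/2 = 45/2 = 22.5
r = Area/s = 82.41/22.5 ≈ 3.66267

r = 3.663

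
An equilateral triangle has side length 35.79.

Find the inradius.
r = Area/s with s the semi-perimeter.
Area = (√3/4)·35.79² = (√3/4)·1280.9241 ≈ 0.433013·1280.9241 ≈ 554.656
s = 3·35.79/2 = 53.685
r ≈ 554.656/53.685 ≈ 10.3317
(Equivalently r = side/(2√3) = 35.79/3.4641 ≈ 10.3317.)

r = 10.33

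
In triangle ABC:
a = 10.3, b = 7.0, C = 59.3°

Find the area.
Two sides and the included angle (SAS): A = ½·a·b·sin(C) = ½·10.3·7.0·sin(59.3°)
sin(59.3°) ≈ 0.859852
A ≈ ½·72.1·0.859852 = 36.05·0.859852 ≈ 30.9977

Area = 31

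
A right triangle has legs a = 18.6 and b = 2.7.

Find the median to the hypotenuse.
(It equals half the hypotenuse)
Hypotenuse c = √(a² + b²) = √(345.96 + 7.29) = √353.25 ≈ 18.7949
Median to hypotenuse = c/2 ≈ 18.7949/2 ≈ 9.39747

Median = 9.397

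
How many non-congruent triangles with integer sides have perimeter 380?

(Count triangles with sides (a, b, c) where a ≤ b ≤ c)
Let a ≤ b ≤ c with a + b + c = 380. The only binding inequality is a + b > c, i.e. 380 − c > c, so c < 380/2; and c ≥ 380/3 since c is the largest side.
So 127 ≤ c ≤ 189. For each c, b runs from ⌈(380 − c)/2⌉ up to c (then a = 380 − b − c satisfies 1 ≤ a ≤ b automatically), giving c − ⌈(380 − c)/2⌉ + 1 choices.
Summing over c: 1 + 3 + 4 + 6 + … + 93 + 94  (63 terms, c = 127, …, 189) = 3008
Check (closed form: nearest integer to p²/48 for even p, (p+3)²/48 for odd p): 380²/48 = 144400/48 ≈ 3008.33 → 3008

3008 triangles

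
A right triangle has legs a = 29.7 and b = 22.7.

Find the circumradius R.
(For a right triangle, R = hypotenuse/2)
Hypotenuse c = √(a² + b²) = √(882.09 + 515.29) = √1397.38 ≈ 37.3815
R = c/2 ≈ 37.3815/2 ≈ 18.6908

R = 18.69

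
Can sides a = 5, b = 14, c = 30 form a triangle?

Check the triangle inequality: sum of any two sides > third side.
a + b vs c: 5 + 14 = 19 ≤ 30  ✗
a + c vs b: 5 + 30 = 35 > 14  ✓
b + c vs a: 14 + 30 = 44 > 5  ✓

No: 5 + 14 = 19 is not > 30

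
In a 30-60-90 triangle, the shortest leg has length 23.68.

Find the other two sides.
In a 30-60-90 triangle the sides are in ratio 1 : √3 : 2 (short leg : long leg : hypotenuse).
Long leg = 23.68·√3 ≈ 23.68·1.73205 ≈ 41.015
Hypotenuse = 2·23.68 = 47.36

Long leg = 23.68√3 = 41.01, Hypotenuse = 47.36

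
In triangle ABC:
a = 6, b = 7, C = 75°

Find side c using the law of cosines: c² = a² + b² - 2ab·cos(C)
c² = 6² + 7² − 2·6·7·cos(75°)
cos(75°) ≈ 0.258819
c² ≈ 36 + 49 − 84·(0.258819) ≈ 85 − 21.7408 ≈ 63.2592
c ≈ √63.2592 ≈ 7.95357

c = 7.954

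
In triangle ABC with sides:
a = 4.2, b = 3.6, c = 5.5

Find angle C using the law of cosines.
c² = a² + b² − 2ab·cos(C)  ⇒  cos(C) = (a² + b² − c²)/(2ab)
cos(C) = (4.2² + 3.6² − 5.5²)/(2·4.2·3.6) = (17.64 + 12.96 − 30.25)/30.24 = 0.35/30.24 ≈ 0.0115741
C = arccos(0.0115741) ≈ 89.3368°

C = 89.34°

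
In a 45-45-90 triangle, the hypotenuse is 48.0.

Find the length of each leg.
In a 45-45-90 triangle hypotenuse = leg·√2, so leg = hypotenuse/√2.
Leg = 48.0/√2 ≈ 48.0/1.41421 ≈ 33.9411

Each leg = 33.94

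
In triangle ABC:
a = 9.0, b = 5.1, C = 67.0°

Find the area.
Two sides and the included angle (SAS): A = ½·a·b·sin(C) = ½·9.0·5.1·sin(67.0°)
sin(67.0°) ≈ 0.920505
A ≈ ½·45.9·0.920505 = 22.95·0.920505 ≈ 21.1256

Area = 21.13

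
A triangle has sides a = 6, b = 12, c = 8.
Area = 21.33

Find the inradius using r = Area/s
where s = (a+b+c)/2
s = (6 + 12 + 8)/2 = 26/2 = 13
r = Area/s = 21.33/13 ≈ 1.64077

r = 1.641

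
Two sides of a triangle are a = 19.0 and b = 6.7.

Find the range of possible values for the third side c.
Triangle inequality: |a − b| < c < a + b
|a − b| = |19.0 − 6.7| = 12.3
a + b = 19.0 + 6.7 = 25.7

12.3 < c < 25.7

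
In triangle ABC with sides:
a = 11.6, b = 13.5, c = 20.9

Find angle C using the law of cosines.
c² = a² + b² − 2ab·cos(C)  ⇒  cos(C) = (a² + b² − c²)/(2ab)
cos(C) = (11.6² + 13.5² − 20.9²)/(2·11.6·13.5) = (134.56 + 182.25 − 436.81)/313.2 = -120/313.2 ≈ -0.383142
C = arccos(-0.383142) ≈ 112.528°

C = 112.5°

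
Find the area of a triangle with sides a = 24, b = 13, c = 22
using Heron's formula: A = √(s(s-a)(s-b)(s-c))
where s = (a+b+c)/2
s = (24 + 13 + 22)/2 = 59/2 = 29.5
s − a = 5.5, s − b = 16.5, s − c = 7.5
s(s−a)(s−b)(s−c) = 29.5·5.5·16.5·7.5 = 20078.4375
Area = √20078.4375 ≈ 141.698

s = 29.5, Area = 141.7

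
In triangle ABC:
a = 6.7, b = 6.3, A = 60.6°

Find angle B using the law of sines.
a/sin(A) = b/sin(B)  ⇒  sin(B) = b·sin(A)/a = 6.3·sin(60.6°)/6.7
sin(60.6°) ≈ 0.871214
sin(B) ≈ 6.3·0.871214/6.7 ≈ 5.48865/6.7 ≈ 0.819201
B = arcsin(0.819201) ≈ 55.0049°
(Since b ≤ a we need B ≤ A, so the obtuse alternative 180° − 55.0049° ≈ 124.995° is rejected.)

B = 55°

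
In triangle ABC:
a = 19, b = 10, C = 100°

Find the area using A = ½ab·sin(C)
A = ½·a·b·sin(C) = ½·19·10·sin(100°)
sin(100°) ≈ 0.984808
A ≈ ½·190·0.984808 = 95·0.984808 ≈ 93.5567

Area = 93.56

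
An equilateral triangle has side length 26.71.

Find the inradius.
r = Area/s with s the semi-perimeter.
Area = (√3/4)·26.71² = (√3/4)·713.4241 ≈ 0.433013·713.4241 ≈ 308.922
s = 3·26.71/2 = 40.065
r ≈ 308.922/40.065 ≈ 7.71051
(Equivalently r = side/(2√3) = 26.71/3.4641 ≈ 7.71051.)

r = 7.711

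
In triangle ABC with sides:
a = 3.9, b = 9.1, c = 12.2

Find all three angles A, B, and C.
Law of cosines for each angle (a² = 15.21, b² = 82.81, c² = 148.84):
cos(A) = (b² + c² − a²)/(2bc) = (82.81 + 148.84 − 15.21)/(2·9.1·12.2) = 216.44/222.04 ≈ 0.974779  ⇒  A ≈ 12.8953°
cos(B) = (a² + c² − b²)/(2ac) = (15.21 + 148.84 − 82.81)/(2·3.9·12.2) = 81.24/95.16 ≈ 0.85372  ⇒  B ≈ 31.3814°
cos(C) = (a² + b² − c²)/(2ab) = (15.21 + 82.81 − 148.84)/(2·3.9·9.1) = -50.82/70.98 ≈ -0.715976  ⇒  C ≈ 135.723°
Check: A + B + C ≈ 180°

A = 12.9°, B = 31.38°, C = 135.7°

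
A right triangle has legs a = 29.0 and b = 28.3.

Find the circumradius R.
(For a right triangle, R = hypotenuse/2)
Hypotenuse c = √(a² + b²) = √(841 + 800.89) = √1641.89 ≈ 40.5202
R = c/2 ≈ 40.5202/2 ≈ 20.2601

R = 20.26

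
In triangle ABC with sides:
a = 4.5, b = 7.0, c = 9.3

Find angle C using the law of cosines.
c² = a² + b² − 2ab·cos(C)  ⇒  cos(C) = (a² + b² − c²)/(2ab)
cos(C) = (4.5² + 7.0² − 9.3²)/(2·4.5·7.0) = (20.25 + 49 − 86.49)/63 = -17.24/63 ≈ -0.273651
C = arccos(-0.273651) ≈ 105.882°

C = 105.9°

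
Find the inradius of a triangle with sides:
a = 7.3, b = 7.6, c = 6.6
r = Area/s where s is the semi-perimeter.
s = (7.3 + 7.6 + 6.6)/2 = 21.5/2 = 10.75
Area = √(s(s−a)(s−b)(s−c)) = √(10.75·3.45·3.15·4.15) ≈ √484.826 ≈ 22.0188
r ≈ 22.0188/10.75 ≈ 2.04826

r = 2.048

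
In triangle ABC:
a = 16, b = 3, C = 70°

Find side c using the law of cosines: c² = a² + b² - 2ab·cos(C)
c² = 16² + 3² − 2·16·3·cos(70°)
cos(70°) ≈ 0.34202
c² ≈ 256 + 9 − 96·(0.34202) ≈ 265 − 32.8339 ≈ 232.166
c ≈ √232.166 ≈ 15.237

c = 15.24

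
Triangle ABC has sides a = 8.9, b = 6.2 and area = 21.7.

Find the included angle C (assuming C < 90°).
Area = ½·a·b·sin(C)  ⇒  sin(C) = 2·Area/(a·b) = 2·21.7/(8.9·6.2) = 43.4/55.18 ≈ 0.786517
C = arcsin(0.786517) ≈ 51.8612° (taking the acute solution since C < 90°)

C = 51.86°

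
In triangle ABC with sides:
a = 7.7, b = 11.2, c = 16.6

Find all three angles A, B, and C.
Law of cosines for each angle (a² = 59.29, b² = 125.44, c² = 275.56):
cos(A) = (b² + c² − a²)/(2bc) = (125.44 + 275.56 − 59.29)/(2·11.2·16.6) = 341.71/371.84 ≈ 0.918971  ⇒  A ≈ 23.224°
cos(B) = (a² + c² − b²)/(2ac) = (59.29 + 275.56 − 125.44)/(2·7.7·16.6) = 209.41/255.64 ≈ 0.81916  ⇒  B ≈ 34.9992°
cos(C) = (a² + b² − c²)/(2ab) = (59.29 + 125.44 − 275.56)/(2·7.7·11.2) = -90.83/172.48 ≈ -0.526612  ⇒  C ≈ 121.777°
Check: A + B + C ≈ 180°

A = 23.22°, B = 35°, C = 121.8°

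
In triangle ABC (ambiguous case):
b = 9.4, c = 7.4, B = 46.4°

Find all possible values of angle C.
b/sin(B) = c/sin(C)  ⇒  sin(C) = c·sin(B)/b = 7.4·sin(46.4°)/9.4
sin(46.4°) ≈ 0.724172
sin(C) ≈ 7.4·0.724172/9.4 ≈ 5.35887/9.4 ≈ 0.570093
Candidate 1: C₁ = arcsin(0.570093) ≈ 34.7567°  →  A = 180° − 46.4° − 34.7567° ≈ 98.8433° > 0, valid
Candidate 2: C₂ = 180° − C₁ ≈ 145.243°  →  A = 180° − 46.4° − 145.243° ≈ -11.6433° ≤ 0, not a valid triangle

C = 34.76° (one solution)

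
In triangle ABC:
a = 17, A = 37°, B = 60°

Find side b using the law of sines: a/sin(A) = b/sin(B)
a/sin(A) = b/sin(B)  ⇒  b = a·sin(B)/sin(A) = 17·sin(60°)/sin(37°)
sin(60°) ≈ 0.866025, sin(37°) ≈ 0.601815
b ≈ 17·0.866025/0.601815 ≈ 14.7224/0.601815 ≈ 24.4634

b = 24.46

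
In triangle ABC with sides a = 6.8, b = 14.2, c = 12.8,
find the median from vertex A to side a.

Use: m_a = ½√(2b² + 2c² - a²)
m_a = ½√(2·14.2² + 2·12.8² − 6.8²) = ½√(2·201.64 + 2·163.84 − 46.24) = ½√(403.28 + 327.68 − 46.24) = ½√684.72
√684.72 ≈ 26.1672, so m_a ≈ 13.0836

m_a = 13.08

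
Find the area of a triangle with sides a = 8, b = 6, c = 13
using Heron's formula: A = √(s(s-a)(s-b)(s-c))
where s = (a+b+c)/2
s = (8 + 6 + 13)/2 = 27/2 = 13.5
s − a = 5.5, s − b = 7.5, s − c = 0.5
s(s−a)(s−b)(s−c) = 13.5·5.5·7.5·0.5 = 278.4375
Area = √278.4375 ≈ 16.6864

s = 13.5, Area = 16.69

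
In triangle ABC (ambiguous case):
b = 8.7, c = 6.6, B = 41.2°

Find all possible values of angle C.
b/sin(B) = c/sin(C)  ⇒  sin(C) = c·sin(B)/b = 6.6·sin(41.2°)/8.7
sin(41.2°) ≈ 0.658689
sin(C) ≈ 6.6·0.658689/8.7 ≈ 4.34735/8.7 ≈ 0.499695
Candidate 1: C₁ = arcsin(0.499695) ≈ 29.9799°  →  A = 180° − 41.2° − 29.9799° ≈ 108.82° > 0, valid
Candidate 2: C₂ = 180° − C₁ ≈ 150.02°  →  A = 180° − 41.2° − 150.02° ≈ -11.2201° ≤ 0, not a valid triangle

C = 29.98° (one solution)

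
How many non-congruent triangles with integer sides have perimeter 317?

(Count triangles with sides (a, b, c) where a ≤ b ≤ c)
Let a ≤ b ≤ c with a + b + c = 317. The only binding inequality is a + b > c, i.e. 317 − c > c, so c < 317/2; and c ≥ 317/3 since c is the largest side.
So 106 ≤ c ≤ 158. For each c, b runs from ⌈(317 − c)/2⌉ up to c (then a = 317 − b − c satisfies 1 ≤ a ≤ b automatically), giving c − ⌈(317 − c)/2⌉ + 1 choices.
Summing over c: 1 + 3 + 4 + 6 + … + 78 + 79  (53 terms, c = 106, …, 158) = 2133
Check (closed form: nearest integer to p²/48 for even p, (p+3)²/48 for odd p): (317+3)²/48 = 320²/48 = 102400/48 ≈ 2133.33 → 2133

2133 triangles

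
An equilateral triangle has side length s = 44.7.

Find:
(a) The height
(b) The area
(a) The height splits the triangle into two 30-60-90 halves: h = s·√3/2 = 44.7·1.73205/2 ≈ 77.4227/2 ≈ 38.7113
(b) Area = (√3/4)·s² = (√3/4)·44.7² = (√3/4)·1998.09 ≈ 0.433013·1998.09 ≈ 865.198

Height = 38.71, Area = 865.2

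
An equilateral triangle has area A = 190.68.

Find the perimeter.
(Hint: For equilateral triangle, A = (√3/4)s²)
A = (√3/4)s²  ⇒  s² = 4A/√3 = 4·190.68/√3 = 762.72/1.73205 ≈ 440.357
s ≈ √440.357 ≈ 20.9847
Perimeter = 3s ≈ 3·20.9847 ≈ 62.954

Perimeter = 62.95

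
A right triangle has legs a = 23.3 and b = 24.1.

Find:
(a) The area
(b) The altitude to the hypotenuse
(a) The legs are perpendicular, so Area = ½·a·b = ½·23.3·24.1 = ½·561.53 = 280.765
(b) Hypotenuse c = √(a² + b²) = √(542.89 + 580.81) = √1123.7 ≈ 33.5216
    Area = ½·c·h_c  ⇒  h_c = 2·Area/c = 561.53/33.5216 ≈ 16.7513

Area = 280.765, h_c = 16.75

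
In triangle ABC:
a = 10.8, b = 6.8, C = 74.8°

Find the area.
Two sides and the included angle (SAS): A = ½·a·b·sin(C) = ½·10.8·6.8·sin(74.8°)
sin(74.8°) ≈ 0.965016
A ≈ ½·73.44·0.965016 = 36.72·0.965016 ≈ 35.4354

Area = 35.44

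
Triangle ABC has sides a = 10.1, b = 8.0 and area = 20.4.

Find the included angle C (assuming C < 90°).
Area = ½·a·b·sin(C)  ⇒  sin(C) = 2·Area/(a·b) = 2·20.4/(10.1·8.0) = 40.8/80.8 ≈ 0.50495
C = arcsin(0.50495) ≈ 30.3281° (taking the acute solution since C < 90°)

C = 30.33°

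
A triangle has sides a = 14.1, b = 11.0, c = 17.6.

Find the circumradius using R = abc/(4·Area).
First find the area with Heron's formula.
s = (14.1 + 11.0 + 17.6)/2 = 21.35
Area = √(s(s−a)(s−b)(s−c)) = √(21.35·7.25·10.35·3.75) ≈ √6007.69 ≈ 77.5093
abc = 14.1·11.0·17.6 = 2729.76
R = abc/(4·Area) ≈ 2729.76/(4·77.5093) = 2729.76/310.037 ≈ 8.80462

R = 8.805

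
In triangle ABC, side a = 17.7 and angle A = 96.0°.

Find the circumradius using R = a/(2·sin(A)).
R = a/(2·sin(A)) = 17.7/(2·sin(96.0°))
sin(96.0°) ≈ 0.994522
R ≈ 17.7/(2·0.994522) = 17.7/1.98904 ≈ 8.89875

R = 8.899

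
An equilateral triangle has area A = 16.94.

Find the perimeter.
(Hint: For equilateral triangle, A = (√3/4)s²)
A = (√3/4)s²  ⇒  s² = 4A/√3 = 4·16.94/√3 = 67.76/1.73205 ≈ 39.1213
s ≈ √39.1213 ≈ 6.2547
Perimeter = 3s ≈ 3·6.2547 ≈ 18.7641

Perimeter = 18.76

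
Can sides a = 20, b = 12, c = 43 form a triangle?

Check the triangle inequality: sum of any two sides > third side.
a + b vs c: 20 + 12 = 32 ≤ 43  ✗
a + c vs b: 20 + 43 = 63 > 12  ✓
b + c vs a: 12 + 43 = 55 > 20  ✓

No: 20 + 12 = 32 is not > 43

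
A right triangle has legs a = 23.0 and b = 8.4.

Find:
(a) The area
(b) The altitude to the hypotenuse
(a) The legs are perpendicular, so Area = ½·a·b = ½·23.0·8.4 = ½·193.2 = 96.6
(b) Hypotenuse c = √(a² + b²) = √(529 + 70.56) = √599.56 ≈ 24.4859
    Area = ½·c·h_c  ⇒  h_c = 2·Area/c = 193.2/24.4859 ≈ 7.89025

Area = 96.6, h_c = 7.89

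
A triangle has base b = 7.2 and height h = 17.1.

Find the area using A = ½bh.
A = ½·b·h = ½·7.2·17.1 = ½·123.12 = 61.56

Area = 61.56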